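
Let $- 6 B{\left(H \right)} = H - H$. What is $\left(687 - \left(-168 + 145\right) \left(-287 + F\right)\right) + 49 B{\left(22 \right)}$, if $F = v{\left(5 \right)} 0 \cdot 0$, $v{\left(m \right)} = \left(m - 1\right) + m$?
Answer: $-5914$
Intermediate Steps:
$B{\left(H \right)} = 0$ ($B{\left(H \right)} = - \frac{H - H}{6} = \left(- \frac{1}{6}\right) 0 = 0$)
$v{\left(m \right)} = -1 + 2 m$ ($v{\left(m \right)} = \left(-1 + m\right) + m = -1 + 2 m$)
$F = 0$ ($F = \left(-1 + 2 \cdot 5\right) 0 \cdot 0 = \left(-1 + 10\right) 0 \cdot 0 = 9 \cdot 0 \cdot 0 = 0 \cdot 0 = 0$)
$\left(687 - \left(-168 + 145\right) \left(-287 + F\right)\right) + 49 B{\left(22 \right)} = \left(687 - \left(-168 + 145\right) \left(-287 + 0\right)\right) + 49 \cdot 0 = \left(687 - \left(-23\right) \left(-287\right)\right) + 0 = \left(687 - 6601\right) + 0 = -5914 + 0 = -5914$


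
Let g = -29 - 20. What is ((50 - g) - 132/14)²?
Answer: 393129/49 ≈ 8023.0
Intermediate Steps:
g = -49
((50 - g) - 132/14)² = ((50 - 1*(-49)) - 132/14)² = ((50 + 49) - 132*1/14)² = (99 - 66/7)² = (627/7)² = 393129/49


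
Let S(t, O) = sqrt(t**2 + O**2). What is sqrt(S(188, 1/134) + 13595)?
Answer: sqrt(244111820 + 134*sqrt(634636865))/134 ≈ 117.40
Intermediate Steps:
S(t, O) = sqrt(O**2 + t**2)
sqrt(S(188, 1/134) + 13595) = sqrt(sqrt((1/134)**2 + 188**2) + 13595) = sqrt(sqrt((1/134)**2 + 35344) + 13595) = sqrt(sqrt(1/17956 + 35344) + 13595) = sqrt(sqrt(634636865/17956) + 13595) = sqrt(sqrt(634636865)/134 + 13595) = sqrt(13595 + sqrt(634636865)/134)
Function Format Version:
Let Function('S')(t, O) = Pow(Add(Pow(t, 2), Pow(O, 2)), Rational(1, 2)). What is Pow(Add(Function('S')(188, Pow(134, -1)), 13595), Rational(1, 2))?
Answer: Mul(Rational(1, 134), Pow(Add(244111820, Mul(134, Pow(634636865, Rational(1, 2)))), Rational(1, 2))) ≈ 117.40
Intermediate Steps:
Function('S')(t, O) = Pow(Add(Pow(O, 2), Pow(t, 2)), Rational(1, 2))
Pow(Add(Function('S')(188, Pow(134, -1)), 13595), Rational(1, 2)) = Pow(Add(Pow(Add(Pow(Pow(134, -1), 2), Pow(188, 2)), Rational(1, 2)), 13595), Rational(1, 2)) = Pow(Add(Pow(Add(Pow(Rational(1, 134), 2), 35344), Rational(1, 2)), 13595), Rational(1, 2)) = Pow(Add(Pow(Add(Rational(1, 17956), 35344), Rational(1, 2)), 13595), Rational(1, 2)) = Pow(Add(Pow(Rational(634636865, 17956), Rational(1, 2)), 13595), Rational(1, 2)) = Pow(Add(Mul(Rational(1, 134), Pow(634636865, Rational(1, 2))), 13595), Rational(1, 2)) = Pow(Add(13595, Mul(Rational(1, 134), Pow(634636865, Rational(1, 2)))), Rational(1, 2))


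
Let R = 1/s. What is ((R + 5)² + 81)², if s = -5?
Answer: 6765201/625 ≈ 10824.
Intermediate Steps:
R = -⅕ (R = 1/(-5) = -⅕ ≈ -0.20000)
((R + 5)² + 81)² = ((-⅕ + 5)² + 81)² = ((24/5)² + 81)² = (576/25 + 81)² = (2601/25)² = 6765201/625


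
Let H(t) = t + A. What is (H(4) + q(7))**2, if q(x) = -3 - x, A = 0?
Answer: 36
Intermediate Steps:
H(t) = t (H(t) = t + 0 = t)
(H(4) + q(7))**2 = (4 + (-3 - 1*7))**2 = (4 + (-3 - 7))**2 = (4 - 10)**2 = (-6)**2 = 36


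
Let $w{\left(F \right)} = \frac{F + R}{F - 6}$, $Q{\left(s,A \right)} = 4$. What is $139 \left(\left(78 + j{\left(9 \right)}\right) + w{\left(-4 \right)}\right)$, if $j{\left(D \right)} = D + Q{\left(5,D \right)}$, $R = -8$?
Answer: $\frac{64079}{5} \approx 12816.0$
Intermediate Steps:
$w{\left(F \right)} = \frac{-8 + F}{-6 + F}$ ($w{\left(F \right)} = \frac{F - 8}{F - 6} = \frac{-8 + F}{-6 + F}$)
$j{\left(D \right)} = 4 + D$ ($j{\left(D \right)} = D + 4 = 4 + D$)
$139 \left(\left(78 + j{\left(9 \right)}\right) + w{\left(-4 \right)}\right) = 139 \left(\left(78 + \left(4 + 9\right)\right) + \frac{-8 - 4}{-6 - 4}\right) = 139 \left(\left(78 + 13\right) + \frac{1}{-10} \left(-12\right)\right) = 139 \left(91 - - \frac{6}{5}\right) = 139 \left(91 + \frac{6}{5}\right) = 139 \cdot \frac{461}{5} = \frac{64079}{5}$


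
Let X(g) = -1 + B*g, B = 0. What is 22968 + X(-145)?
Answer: 22967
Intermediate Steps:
X(g) = -1 (X(g) = -1 + 0*g = -1 + 0 = -1)
22968 + X(-145) = 22968 - 1 = 22967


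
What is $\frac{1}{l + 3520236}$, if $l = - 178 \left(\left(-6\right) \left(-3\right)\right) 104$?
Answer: $\frac{1}{3187020} \approx 3.1377 \cdot 10^{-7}$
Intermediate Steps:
$l = -333216$ ($l = \left(-178\right) 18 \cdot 104 = \left(-3204\right) 104 = -333216$)
$\frac{1}{l + 3520236} = \frac{1}{-333216 + 3520236} = \frac{1}{3187020}$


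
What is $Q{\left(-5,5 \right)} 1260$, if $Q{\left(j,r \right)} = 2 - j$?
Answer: $8820$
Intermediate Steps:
$Q{\left(-5,5 \right)} 1260 = \left(2 - -5\right) 1260 = \left(2 + 5\right) 1260 = 7 \cdot 1260 = 8820$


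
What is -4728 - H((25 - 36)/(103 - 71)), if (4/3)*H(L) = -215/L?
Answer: -57168/11 ≈ -5197.1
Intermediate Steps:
H(L) = -645/(4*L) (H(L) = 3*(-215/L)/4 = -645/(4*L))
-4728 - H((25 - 36)/(103 - 71)) = -4728 - (-645)/(4*((25 - 36)/(103 - 71))) = -4728 - (-645)/(4*((-11/32))) = -4728 - (-645)/(4*((-11*1/32))) = -4728 - (-645)/(4*(-11/32)) = -4728 - (-645)*(-32)/(4*11) = -4728 - 1*5160/11 = -4728 - 5160/11 = -57168/11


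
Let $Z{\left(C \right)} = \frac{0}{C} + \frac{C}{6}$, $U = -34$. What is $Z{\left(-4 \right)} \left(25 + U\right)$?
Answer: $6$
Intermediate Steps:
$Z{\left(C \right)} = \frac{C}{6}$ ($Z{\left(C \right)} = 0 + C \frac{1}{6} = 0 + \frac{C}{6} = \frac{C}{6}$)
$Z{\left(-4 \right)} \left(25 + U\right) = \frac{1}{6} \left(-4\right) \left(25 - 34\right) = \left(- \frac{2}{3}\right) \left(-9\right) = 6$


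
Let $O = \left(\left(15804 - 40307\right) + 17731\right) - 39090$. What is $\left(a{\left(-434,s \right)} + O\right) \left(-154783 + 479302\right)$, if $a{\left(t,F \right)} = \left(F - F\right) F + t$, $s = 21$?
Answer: $-15023931624$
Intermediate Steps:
$a{\left(t,F \right)} = t$ ($a{\left(t,F \right)} = 0 F + t = 0 + t = t$)
$O = -45862$ ($O = \left(-24503 + 17731\right) - 39090 = -6772 - 39090 = -45862$)
$\left(a{\left(-434,s \right)} + O\right) \left(-154783 + 479302\right) = \left(-434 - 45862\right) \left(-154783 + 479302\right) = \left(-46296\right) 324519 = -15023931624$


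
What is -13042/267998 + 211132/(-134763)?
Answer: -29170266391/18058107237 ≈ -1.6154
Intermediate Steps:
-13042/267998 + 211132/(-134763) = -13042*1/267998 + 211132*(-1/134763) = -6521/133999 - 211132/134763 = -29170266391/18058107237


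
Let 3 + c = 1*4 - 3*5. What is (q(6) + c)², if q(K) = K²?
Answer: 484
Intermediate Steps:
c = -14 (c = -3 + (1*4 - 3*5) = -3 + (4 - 15) = -3 - 11 = -14)
(q(6) + c)² = (6² - 14)² = (36 - 14)² = 22² = 484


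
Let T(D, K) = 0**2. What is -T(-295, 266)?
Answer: 0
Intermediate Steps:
T(D, K) = 0
-T(-295, 266) = -1*0 = 0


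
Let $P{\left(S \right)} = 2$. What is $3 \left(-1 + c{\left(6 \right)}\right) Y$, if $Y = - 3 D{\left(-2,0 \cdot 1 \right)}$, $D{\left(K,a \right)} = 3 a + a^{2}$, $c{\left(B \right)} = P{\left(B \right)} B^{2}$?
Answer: $0$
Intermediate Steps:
$c{\left(B \right)} = 2 B^{2}$
$D{\left(K,a \right)} = a^{2} + 3 a$
$Y = 0$ ($Y = - 3 \cdot 0 \cdot 1 \left(3 + 0 \cdot 1\right) = - 3 \cdot 0 \left(3 + 0\right) = - 3 \cdot 0 \cdot 3 = \left(-3\right) 0 = 0$)
$3 \left(-1 + c{\left(6 \right)}\right) Y = 3 \left(-1 + 2 \cdot 6^{2}\right) 0 = 3 \left(-1 + 2 \cdot 36\right) 0 = 3 \left(-1 + 72\right) 0 = 3 \cdot 71 \cdot 0 = 213 \cdot 0 = 0$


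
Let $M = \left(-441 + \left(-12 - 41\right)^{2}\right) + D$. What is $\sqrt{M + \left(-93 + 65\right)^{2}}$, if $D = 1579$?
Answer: $\sqrt{4731} \approx 68.782$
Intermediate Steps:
$M = 3947$ ($M = \left(-441 + \left(-12 - 41\right)^{2}\right) + 1579 = \left(-441 + \left(-53\right)^{2}\right) + 1579 = \left(-441 + 2809\right) + 1579 = 2368 + 1579 = 3947$)
$\sqrt{M + \left(-93 + 65\right)^{2}} = \sqrt{3947 + \left(-93 + 65\right)^{2}} = \sqrt{3947 + \left(-28\right)^{2}} = \sqrt{3947 + 784} = \sqrt{4731}$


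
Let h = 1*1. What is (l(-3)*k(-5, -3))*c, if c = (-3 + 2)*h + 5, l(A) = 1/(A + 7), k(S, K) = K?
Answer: -3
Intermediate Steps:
h = 1
l(A) = 1/(7 + A)
c = 4 (c = (-3 + 2)*1 + 5 = -1*1 + 5 = -1 + 5 = 4)
(l(-3)*k(-5, -3))*c = (-3/(7 - 3))*4 = (-3/4)*4 = ((¼)*(-3))*4 = -¾*4 = -3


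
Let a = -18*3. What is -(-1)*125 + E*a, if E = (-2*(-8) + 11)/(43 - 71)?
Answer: 2479/14 ≈ 177.07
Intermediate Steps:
a = -54
E = -27/28 (E = (16 + 11)/(-28) = 27*(-1/28) = -27/28 ≈ -0.96429)
-(-1)*125 + E*a = -(-1)*125 - 27/28*(-54) = -1*(-125) + 729/14 = 125 + 729/14 = 2479/14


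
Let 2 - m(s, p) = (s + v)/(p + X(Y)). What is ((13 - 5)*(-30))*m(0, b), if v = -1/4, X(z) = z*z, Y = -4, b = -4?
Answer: -485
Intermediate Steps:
X(z) = z²
v = -¼ (v = -1*¼ = -¼ ≈ -0.25000)
m(s, p) = 2 - (-¼ + s)/(16 + p) (m(s, p) = 2 - (s - ¼)/(p + (-4)²) = 2 - (-¼ + s)/(p + 16) = 2 - (-¼ + s)/(16 + p))
((13 - 5)*(-30))*m(0, b) = ((13 - 5)*(-30))*((129/4 - 1*0 + 2*(-4))/(16 - 4)) = (8*(-30))*((129/4 + 0 - 8)/12) = -20*97/4 = -240*97/48 = -485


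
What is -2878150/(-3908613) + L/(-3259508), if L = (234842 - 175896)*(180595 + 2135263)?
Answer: -133389397563587071/3185038835601 ≈ -41880.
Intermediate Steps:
L = 136510565668 (L = 58946*2315858 = 136510565668)
-2878150/(-3908613) + L/(-3259508) = -2878150/(-3908613) + 136510565668/(-3259508) = -2878150*(-1/3908613) + 136510565668*(-1/3259508) = 2878150/3908613 - 34127641417/814877 = -133389397563587071/3185038835601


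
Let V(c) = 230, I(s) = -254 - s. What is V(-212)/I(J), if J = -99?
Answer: -46/31 ≈ -1.4839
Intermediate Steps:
V(-212)/I(J) = 230/(-254 - 1*(-99)) = 230/(-254 + 99) = 230/(-155) = 230*(-1/155) = -46/31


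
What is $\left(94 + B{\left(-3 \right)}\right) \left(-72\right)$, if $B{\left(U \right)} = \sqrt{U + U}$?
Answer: $-6768 - 72 i \sqrt{6} \approx -6768.0 - 176.36 i$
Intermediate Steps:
$B{\left(U \right)} = \sqrt{2} \sqrt{U}$ ($B{\left(U \right)} = \sqrt{2 U} = \sqrt{2} \sqrt{U}$)
$\left(94 + B{\left(-3 \right)}\right) \left(-72\right) = \left(94 + \sqrt{2} \sqrt{-3}\right) \left(-72\right) = \left(94 + \sqrt{2} i \sqrt{3}\right) \left(-72\right) = \left(94 + i \sqrt{6}\right) \left(-72\right) = -6768 - 72 i \sqrt{6}$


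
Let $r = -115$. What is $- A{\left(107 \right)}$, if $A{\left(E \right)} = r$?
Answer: $115$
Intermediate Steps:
$A{\left(E \right)} = -115$
$- A{\left(107 \right)} = \left(-1\right) \left(-115\right) = 115$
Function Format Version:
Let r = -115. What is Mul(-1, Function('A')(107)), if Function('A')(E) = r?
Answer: 115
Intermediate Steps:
Function('A')(E) = -115
Mul(-1, Function('A')(107)) = Mul(-1, -115) = 115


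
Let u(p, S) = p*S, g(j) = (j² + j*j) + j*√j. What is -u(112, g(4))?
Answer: -4480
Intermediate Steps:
g(j) = j^(3/2) + 2*j² (g(j) = (j² + j²) + j^(3/2) = 2*j² + j^(3/2) = j^(3/2) + 2*j²)
u(p, S) = S*p
-u(112, g(4)) = -(4^(3/2) + 2*4²)*112 = -(8 + 2*16)*112 = -(8 + 32)*112 = -40*112 = -1*4480 = -4480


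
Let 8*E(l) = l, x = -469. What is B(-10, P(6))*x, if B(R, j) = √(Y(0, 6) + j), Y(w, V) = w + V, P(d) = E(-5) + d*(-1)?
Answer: -469*I*√10/4 ≈ -370.78*I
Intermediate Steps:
E(l) = l/8
P(d) = -5/8 - d (P(d) = (⅛)*(-5) + d*(-1) = -5/8 - d)
Y(w, V) = V + w
B(R, j) = √(6 + j) (B(R, j) = √((6 + 0) + j) = √(6 + j))
B(-10, P(6))*x = √(6 + (-5/8 - 1*6))*(-469) = √(6 + (-5/8 - 6))*(-469) = √(6 - 53/8)*(-469) = √(-5/8)*(-469) = (I*√10/4)*(-469) = -469*I*√10/4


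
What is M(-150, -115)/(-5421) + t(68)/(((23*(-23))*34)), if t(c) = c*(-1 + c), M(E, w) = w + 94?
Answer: -238435/955903 ≈ -0.24943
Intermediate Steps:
M(E, w) = 94 + w
M(-150, -115)/(-5421) + t(68)/(((23*(-23))*34)) = (94 - 115)/(-5421) + (68*(-1 + 68))/(((23*(-23))*34)) = -21*(-1/5421) + (68*67)/((-529*34)) = 7/1807 + 4556/(-17986) = 7/1807 + 4556*(-1/17986) = 7/1807 - 134/529 = -238435/955903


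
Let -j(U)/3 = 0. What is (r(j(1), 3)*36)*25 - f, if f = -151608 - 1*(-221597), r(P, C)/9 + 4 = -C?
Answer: -126689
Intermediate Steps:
j(U) = 0 (j(U) = -3*0 = 0)
r(P, C) = -36 - 9*C (r(P, C) = -36 + 9*(-C) = -36 - 9*C)
f = 69989 (f = -151608 + 221597 = 69989)
(r(j(1), 3)*36)*25 - f = ((-36 - 9*3)*36)*25 - 1*69989 = ((-36 - 27)*36)*25 - 69989 = -63*36*25 - 69989 = -2268*25 - 69989 = -56700 - 69989 = -126689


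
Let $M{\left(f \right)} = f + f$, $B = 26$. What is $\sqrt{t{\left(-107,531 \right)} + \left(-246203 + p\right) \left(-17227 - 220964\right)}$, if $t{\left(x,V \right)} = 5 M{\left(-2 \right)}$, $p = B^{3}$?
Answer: $\sqrt{54456893737} \approx 2.3336 \cdot 10^{5}$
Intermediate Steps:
$M{\left(f \right)} = 2 f$
$p = 17576$ ($p = 26^{3} = 17576$)
$t{\left(x,V \right)} = -20$ ($t{\left(x,V \right)} = 5 \cdot 2 \left(-2\right) = 5 \left(-4\right) = -20$)
$\sqrt{t{\left(-107,531 \right)} + \left(-246203 + p\right) \left(-17227 - 220964\right)} = \sqrt{-20 + \left(-246203 + 17576\right) \left(-17227 - 220964\right)} = \sqrt{-20 - -54456893757} = \sqrt{-20 + 54456893757} = \sqrt{54456893737}$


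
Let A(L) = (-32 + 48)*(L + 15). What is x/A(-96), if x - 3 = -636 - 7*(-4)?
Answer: 605/1296 ≈ 0.46682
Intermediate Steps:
x = -605 (x = 3 + (-636 - 7*(-4)) = 3 + (-636 - 1*(-28)) = 3 + (-636 + 28) = 3 - 608 = -605)
A(L) = 240 + 16*L (A(L) = 16*(15 + L) = 240 + 16*L)
x/A(-96) = -605/(240 + 16*(-96)) = -605/(240 - 1536) = -605/(-1296) = -605*(-1/1296) = 605/1296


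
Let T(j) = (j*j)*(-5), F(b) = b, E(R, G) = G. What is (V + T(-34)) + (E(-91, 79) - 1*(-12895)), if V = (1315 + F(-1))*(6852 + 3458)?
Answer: 13554534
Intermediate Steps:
V = 13547340 (V = (1315 - 1)*(6852 + 3458) = 1314*10310 = 13547340)
T(j) = -5*j² (T(j) = j²*(-5) = -5*j²)
(V + T(-34)) + (E(-91, 79) - 1*(-12895)) = (13547340 - 5*(-34)²) + (79 - 1*(-12895)) = (13547340 - 5*1156) + (79 + 12895) = (13547340 - 5780) + 12974 = 13541560 + 12974 = 13554534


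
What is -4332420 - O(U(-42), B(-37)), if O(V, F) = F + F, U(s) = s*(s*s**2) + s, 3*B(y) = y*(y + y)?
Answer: -13002736/3 ≈ -4.3342e+6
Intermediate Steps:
B(y) = 2*y**2/3 (B(y) = (y*(y + y))/3 = (y*(2*y))/3 = (2*y**2)/3 = 2*y**2/3)
U(s) = s + s**4 (U(s) = s*s**3 + s = s**4 + s = s + s**4)
O(V, F) = 2*F
-4332420 - O(U(-42), B(-37)) = -4332420 - 2*(2/3)*(-37)**2 = -4332420 - 2*(2/3)*1369 = -4332420 - 2*2738/3 = -4332420 - 1*5476/3 = -4332420 - 5476/3 = -13002736/3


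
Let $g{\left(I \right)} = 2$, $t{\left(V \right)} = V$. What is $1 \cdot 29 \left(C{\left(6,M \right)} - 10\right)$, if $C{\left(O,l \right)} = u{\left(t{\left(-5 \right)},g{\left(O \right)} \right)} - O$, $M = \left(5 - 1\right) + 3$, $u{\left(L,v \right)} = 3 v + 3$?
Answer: $-203$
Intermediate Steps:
$u{\left(L,v \right)} = 3 + 3 v$
$M = 7$ ($M = 4 + 3 = 7$)
$C{\left(O,l \right)} = 9 - O$ ($C{\left(O,l \right)} = \left(3 + 3 \cdot 2\right) - O = \left(3 + 6\right) - O = 9 - O$)
$1 \cdot 29 \left(C{\left(6,M \right)} - 10\right) = 1 \cdot 29 \left(\left(9 - 6\right) - 10\right) = 29 \left(\left(9 - 6\right) - 10\right) = 29 \left(3 - 10\right) = 29 \left(-7\right) = -203$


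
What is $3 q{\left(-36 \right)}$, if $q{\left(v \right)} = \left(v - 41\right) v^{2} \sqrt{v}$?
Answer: $- 1796256 i \approx - 1.7963 \cdot 10^{6} i$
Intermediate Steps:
$q{\left(v \right)} = v^{\frac{5}{2}} \left(-41 + v\right)$ ($q{\left(v \right)} = \left(-41 + v\right) v^{2} \sqrt{v} = v^{2} \left(-41 + v\right) \sqrt{v} = v^{\frac{5}{2}} \left(-41 + v\right)$)
$3 q{\left(-36 \right)} = 3 \left(-36\right)^{\frac{5}{2}} \left(-41 - 36\right) = 3 \cdot 7776 i \left(-77\right) = 3 \left(- 598752 i\right) = - 1796256 i$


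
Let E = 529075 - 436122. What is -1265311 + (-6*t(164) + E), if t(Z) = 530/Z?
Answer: -48067473/41 ≈ -1.1724e+6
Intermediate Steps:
E = 92953
-1265311 + (-6*t(164) + E) = -1265311 + (-3180/164 + 92953) = -1265311 + (-6*265/82 + 92953) = -1265311 + (-795/41 + 92953) = -1265311 + 3810278/41 = -48067473/41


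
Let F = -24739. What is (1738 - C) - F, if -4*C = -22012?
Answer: 20974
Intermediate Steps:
C = 5503 (C = -1/4*(-22012) = 5503)
(1738 - C) - F = (1738 - 1*5503) - 1*(-24739) = (1738 - 5503) + 24739 = -3765 + 24739 = 20974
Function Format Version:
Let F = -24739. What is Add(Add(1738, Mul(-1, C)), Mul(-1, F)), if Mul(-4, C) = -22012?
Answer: 20974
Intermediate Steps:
C = 5503 (C = Mul(Rational(-1, 4), -22012) = 5503)
Add(Add(1738, Mul(-1, C)), Mul(-1, F)) = Add(Add(1738, Mul(-1, 5503)), Mul(-1, -24739)) = Add(Add(1738, -5503), 24739) = Add(-3765, 24739) = 20974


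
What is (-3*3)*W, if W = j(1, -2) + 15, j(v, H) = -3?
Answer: -108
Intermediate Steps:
W = 12 (W = -3 + 15 = 12)
(-3*3)*W = -3*3*12 = -9*12 = -108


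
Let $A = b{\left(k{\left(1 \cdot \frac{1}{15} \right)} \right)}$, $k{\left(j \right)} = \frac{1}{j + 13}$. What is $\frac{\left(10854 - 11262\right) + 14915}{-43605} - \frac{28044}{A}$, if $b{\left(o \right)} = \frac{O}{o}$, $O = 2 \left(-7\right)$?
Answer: $\frac{4575768023}{29913030} \approx 152.97$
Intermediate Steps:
$O = -14$
$k{\left(j \right)} = \frac{1}{13 + j}$
$b{\left(o \right)} = - \frac{14}{o}$
$A = - \frac{2744}{15}$ ($A = - \frac{14}{\frac{1}{13 + 1 \cdot \frac{1}{15}}} = - \frac{14}{\frac{1}{13 + \frac{1}{15}}} = - \frac{14}{\frac{1}{\frac{196}{15}}} = - \frac{14}{\frac{15}{196}} = \left(-14\right) \frac{196}{15} = - \frac{2744}{15} \approx -182.93$)
$\frac{\left(10854 - 11262\right) + 14915}{-43605} - \frac{28044}{A} = \frac{\left(10854 - 11262\right) + 14915}{-43605} - \frac{28044}{- \frac{2744}{15}} = \left(-408 + 14915\right) \left(- \frac{1}{43605}\right) - - \frac{105165}{686} = 14507 \left(- \frac{1}{43605}\right) + \frac{105165}{686} = - \frac{14507}{43605} + \frac{105165}{686} = \frac{4575768023}{29913030}$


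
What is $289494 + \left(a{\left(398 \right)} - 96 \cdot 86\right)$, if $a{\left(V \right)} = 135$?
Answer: $281373$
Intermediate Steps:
$289494 + \left(a{\left(398 \right)} - 96 \cdot 86\right) = 289494 + \left(135 - 96 \cdot 86\right) = 289494 + \left(135 - 8256\right) = 289494 - 8121 = 281373$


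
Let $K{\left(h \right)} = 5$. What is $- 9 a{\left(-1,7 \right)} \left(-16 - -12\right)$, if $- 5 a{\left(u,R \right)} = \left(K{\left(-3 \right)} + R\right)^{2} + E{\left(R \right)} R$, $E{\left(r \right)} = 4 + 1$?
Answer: $- \frac{6444}{5} \approx -1288.8$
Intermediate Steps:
$E{\left(r \right)} = 5$
$a{\left(u,R \right)} = - R - \frac{\left(5 + R\right)^{2}}{5}$ ($a{\left(u,R \right)} = - \frac{\left(5 + R\right)^{2} + 5 R}{5} = - R - \frac{\left(5 + R\right)^{2}}{5}$)
$- 9 a{\left(-1,7 \right)} \left(-16 - -12\right) = - 9 \left(\left(-1\right) 7 - \frac{\left(5 + 7\right)^{2}}{5}\right) \left(-16 - -12\right) = - 9 \left(-7 - \frac{12^{2}}{5}\right) \left(-16 + 12\right) = - 9 \left(-7 - \frac{144}{5}\right) \left(-4\right) = \left(-9\right) \left(- \frac{179}{5}\right) \left(-4\right) = \frac{1611}{5} \left(-4\right) = - \frac{6444}{5}$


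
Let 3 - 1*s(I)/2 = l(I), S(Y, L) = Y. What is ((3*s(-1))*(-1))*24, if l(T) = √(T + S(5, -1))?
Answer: -144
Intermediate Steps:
l(T) = √(5 + T) (l(T) = √(T + 5) = √(5 + T))
s(I) = 6 - 2*√(5 + I)
((3*s(-1))*(-1))*24 = ((3*(6 - 2*√(5 - 1)))*(-1))*24 = ((3*(6 - 2*√4))*(-1))*24 = ((3*(6 - 2*2))*(-1))*24 = ((3*(6 - 4))*(-1))*24 = ((3*2)*(-1))*24 = (6*(-1))*24 = -6*24 = -144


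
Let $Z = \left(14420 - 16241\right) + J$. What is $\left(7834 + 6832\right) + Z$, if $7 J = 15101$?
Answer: $\frac{105016}{7} \approx 15002.0$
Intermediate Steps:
$J = \frac{15101}{7}$ ($J = \frac{1}{7} \cdot 15101 = \frac{15101}{7} \approx 2157.3$)
$Z = \frac{2354}{7}$ ($Z = \left(14420 - 16241\right) + \frac{15101}{7} = -1821 + \frac{15101}{7} = \frac{2354}{7} \approx 336.29$)
$\left(7834 + 6832\right) + Z = \left(7834 + 6832\right) + \frac{2354}{7} = 14666 + \frac{2354}{7} = \frac{105016}{7}$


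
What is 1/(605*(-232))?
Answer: -1/140360 ≈ -7.1245e-6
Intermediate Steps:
1/(605*(-232)) = 1/(-140360) = -1/140360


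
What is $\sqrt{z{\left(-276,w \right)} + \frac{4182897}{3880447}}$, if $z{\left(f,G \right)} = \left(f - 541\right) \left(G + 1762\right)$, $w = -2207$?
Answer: $\frac{22 \sqrt{11311013110207591}}{3880447} \approx 602.96$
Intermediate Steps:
$z{\left(f,G \right)} = \left(-541 + f\right) \left(1762 + G\right)$
$\sqrt{z{\left(-276,w \right)} + \frac{4182897}{3880447}} = \sqrt{\left(-953242 - -1193987 + 1762 \left(-276\right) - -609132\right) + \frac{4182897}{3880447}} = \sqrt{\left(-953242 + 1193987 - 486312 + 609132\right) + 4182897 \cdot \frac{1}{3880447}} = \sqrt{363565 + \frac{4182897}{3880447}} = \sqrt{\frac{1410798896452}{3880447}} = \frac{22 \sqrt{11311013110207591}}{3880447}$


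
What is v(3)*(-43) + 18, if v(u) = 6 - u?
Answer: -111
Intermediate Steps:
v(3)*(-43) + 18 = (6 - 1*3)*(-43) + 18 = (6 - 3)*(-43) + 18 = 3*(-43) + 18 = -129 + 18 = -111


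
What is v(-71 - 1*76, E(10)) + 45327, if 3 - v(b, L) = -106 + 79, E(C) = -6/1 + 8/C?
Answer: 45357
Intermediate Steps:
E(C) = -6 + 8/C (E(C) = -6*1 + 8/C = -6 + 8/C)
v(b, L) = 30 (v(b, L) = 3 - (-106 + 79) = 3 - 1*(-27) = 3 + 27 = 30)
v(-71 - 1*76, E(10)) + 45327 = 30 + 45327 = 45357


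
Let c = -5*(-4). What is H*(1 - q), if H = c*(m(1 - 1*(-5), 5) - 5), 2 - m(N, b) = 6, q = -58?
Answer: -10620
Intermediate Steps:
m(N, b) = -4 (m(N, b) = 2 - 1*6 = 2 - 6 = -4)
c = 20
H = -180 (H = 20*(-4 - 5) = 20*(-9) = -180)
H*(1 - q) = -180*(1 - 1*(-58)) = -180*(1 + 58) = -180*59 = -10620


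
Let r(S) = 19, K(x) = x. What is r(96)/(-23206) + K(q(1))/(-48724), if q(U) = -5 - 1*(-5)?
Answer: -19/23206 ≈ -0.00081875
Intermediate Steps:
q(U) = 0 (q(U) = -5 + 5 = 0)
r(96)/(-23206) + K(q(1))/(-48724) = 19/(-23206) + 0/(-48724) = 19*(-1/23206) + 0*(-1/48724) = -19/23206 + 0 = -19/23206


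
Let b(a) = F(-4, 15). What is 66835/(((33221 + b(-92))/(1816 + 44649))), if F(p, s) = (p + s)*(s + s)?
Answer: 3105488275/33551 ≈ 92560.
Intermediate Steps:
F(p, s) = 2*s*(p + s) (F(p, s) = (p + s)*(2*s) = 2*s*(p + s))
b(a) = 330 (b(a) = 2*15*(-4 + 15) = 2*15*11 = 330)
66835/(((33221 + b(-92))/(1816 + 44649))) = 66835/(((33221 + 330)/(1816 + 44649))) = 66835/((33551/46465)) = 66835/((33551*(1/46465))) = 66835/(33551/46465) = 66835*(46465/33551) = 3105488275/33551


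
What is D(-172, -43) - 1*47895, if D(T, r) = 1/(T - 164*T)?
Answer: -1342784219/28036 ≈ -47895.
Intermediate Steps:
D(T, r) = -1/(163*T) (D(T, r) = 1/(-163*T) = -1/(163*T))
D(-172, -43) - 1*47895 = -1/163/(-172) - 1*47895 = -1/163*(-1/172) - 47895 = 1/28036 - 47895 = -1342784219/28036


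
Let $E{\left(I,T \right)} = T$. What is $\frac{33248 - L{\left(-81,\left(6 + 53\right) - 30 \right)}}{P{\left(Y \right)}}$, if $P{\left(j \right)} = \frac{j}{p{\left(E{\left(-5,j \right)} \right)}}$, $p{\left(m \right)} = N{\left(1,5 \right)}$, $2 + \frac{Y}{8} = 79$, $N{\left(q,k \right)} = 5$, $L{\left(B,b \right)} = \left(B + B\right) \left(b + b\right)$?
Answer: $\frac{7615}{22} \approx 346.14$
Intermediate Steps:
$L{\left(B,b \right)} = 4 B b$ ($L{\left(B,b \right)} = 2 B 2 b = 4 B b$)
$Y = 616$ ($Y = -16 + 8 \cdot 79 = -16 + 632 = 616$)
$p{\left(m \right)} = 5$
$P{\left(j \right)} = \frac{j}{5}$
$\frac{33248 - L{\left(-81,\left(6 + 53\right) - 30 \right)}}{P{\left(Y \right)}} = \frac{33248 - 4 \left(-81\right) \left(\left(6 + 53\right) - 30\right)}{\frac{1}{5} \cdot 616} = \frac{33248 - 4 \left(-81\right) \left(59 - 30\right)}{\frac{616}{5}} = \left(33248 - 4 \left(-81\right) 29\right) \frac{5}{616} = \left(33248 - -9396\right) \frac{5}{616} = \left(33248 + 9396\right) \frac{5}{616} = 42644 \cdot \frac{5}{616} = \frac{7615}{22}$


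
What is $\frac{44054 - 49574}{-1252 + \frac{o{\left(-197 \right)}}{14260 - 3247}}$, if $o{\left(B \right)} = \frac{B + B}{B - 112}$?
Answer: $\frac{1878465384}{426057689} \approx 4.4089$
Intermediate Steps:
$o{\left(B \right)} = \frac{2 B}{-112 + B}$
$\frac{44054 - 49574}{-1252 + \frac{o{\left(-197 \right)}}{14260 - 3247}} = \frac{44054 - 49574}{-1252 + \frac{2 \left(-197\right) \frac{1}{-112 - 197}}{14260 - 3247}} = - \frac{5520}{-1252 + \frac{2 \left(-197\right) \frac{1}{-309}}{14260 - 3247}} = - \frac{5520}{-1252 + \frac{2 \left(-197\right) \left(- \frac{1}{309}\right)}{11013}} = - \frac{5520}{-1252 + \frac{394}{309} \cdot \frac{1}{11013}} = - \frac{5520}{-1252 + \frac{394}{3403017}} = - \frac{5520}{- \frac{4260576890}{3403017}} = \left(-5520\right) \left(- \frac{3403017}{4260576890}\right) = \frac{1878465384}{426057689}$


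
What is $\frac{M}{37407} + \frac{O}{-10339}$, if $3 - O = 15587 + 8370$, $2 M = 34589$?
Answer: $\frac{307101461}{110500278} \approx 2.7792$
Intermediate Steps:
$M = \frac{34589}{2}$ ($M = \frac{1}{2} \cdot 34589 = \frac{34589}{2} \approx 17295.0$)
$O = -23954$ ($O = 3 - \left(15587 + 8370\right) = 3 - 23957 = -23954$)
$\frac{M}{37407} + \frac{O}{-10339} = \frac{34589}{2 \cdot 37407} - \frac{23954}{-10339} = \frac{34589}{2} \cdot \frac{1}{37407} - - \frac{3422}{1477} = \frac{34589}{74814} + \frac{3422}{1477} = \frac{307101461}{110500278}$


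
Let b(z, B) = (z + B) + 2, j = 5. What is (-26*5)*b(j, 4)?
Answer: -1430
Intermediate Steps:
b(z, B) = 2 + B + z (b(z, B) = (B + z) + 2 = 2 + B + z)
(-26*5)*b(j, 4) = (-26*5)*(2 + 4 + 5) = -130*11 = -1430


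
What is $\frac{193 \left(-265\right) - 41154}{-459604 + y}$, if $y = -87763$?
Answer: $\frac{92299}{547367} \approx 0.16862$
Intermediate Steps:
$\frac{193 \left(-265\right) - 41154}{-459604 + y} = \frac{193 \left(-265\right) - 41154}{-459604 - 87763} = \frac{-51145 - 41154}{-547367} = \left(-92299\right) \left(- \frac{1}{547367}\right) = \frac{92299}{547367}$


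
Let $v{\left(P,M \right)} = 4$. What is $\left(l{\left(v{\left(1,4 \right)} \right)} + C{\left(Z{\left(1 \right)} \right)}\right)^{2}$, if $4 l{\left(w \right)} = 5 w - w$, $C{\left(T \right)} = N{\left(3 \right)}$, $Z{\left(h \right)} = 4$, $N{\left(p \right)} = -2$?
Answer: $4$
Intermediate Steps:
$C{\left(T \right)} = -2$
$l{\left(w \right)} = w$ ($l{\left(w \right)} = \frac{5 w - w}{4} = \frac{4 w}{4} = w$)
$\left(l{\left(v{\left(1,4 \right)} \right)} + C{\left(Z{\left(1 \right)} \right)}\right)^{2} = \left(4 - 2\right)^{2} = 2^{2} = 4$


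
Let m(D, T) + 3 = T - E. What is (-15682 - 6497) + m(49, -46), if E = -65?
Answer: -22163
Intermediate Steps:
m(D, T) = 62 + T (m(D, T) = -3 + (T - 1*(-65)) = -3 + (T + 65) = -3 + (65 + T) = 62 + T)
(-15682 - 6497) + m(49, -46) = (-15682 - 6497) + (62 - 46) = -22179 + 16 = -22163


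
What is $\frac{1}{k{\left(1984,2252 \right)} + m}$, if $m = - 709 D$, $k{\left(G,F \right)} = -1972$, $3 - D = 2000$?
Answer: $\frac{1}{1413901} \approx 7.0726 \cdot 10^{-7}$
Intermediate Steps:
$D = -1997$ ($D = 3 - 2000 = -1997$)
$m = 1415873$ ($m = \left(-709\right) \left(-1997\right) = 1415873$)
$\frac{1}{k{\left(1984,2252 \right)} + m} = \frac{1}{-1972 + 1415873} = \frac{1}{1413901}$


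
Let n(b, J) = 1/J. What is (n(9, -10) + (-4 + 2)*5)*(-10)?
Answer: 101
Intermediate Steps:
(n(9, -10) + (-4 + 2)*5)*(-10) = (1/(-10) + (-4 + 2)*5)*(-10) = (-⅒ - 2*5)*(-10) = (-⅒ - 10)*(-10) = -101/10*(-10) = 101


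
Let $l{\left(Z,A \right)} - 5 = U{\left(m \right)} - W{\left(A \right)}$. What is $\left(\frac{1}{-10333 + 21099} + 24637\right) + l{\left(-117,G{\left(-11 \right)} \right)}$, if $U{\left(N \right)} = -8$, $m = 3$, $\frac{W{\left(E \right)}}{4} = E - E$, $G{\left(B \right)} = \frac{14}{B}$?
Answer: $\frac{265209645}{10766} \approx 24634.0$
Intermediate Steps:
$W{\left(E \right)} = 0$ ($W{\left(E \right)} = 4 \left(E - E\right) = 4 \cdot 0 = 0$)
$l{\left(Z,A \right)} = -3$ ($l{\left(Z,A \right)} = 5 - 8 = -3$)
$\left(\frac{1}{-10333 + 21099} + 24637\right) + l{\left(-117,G{\left(-11 \right)} \right)} = \left(\frac{1}{-10333 + 21099} + 24637\right) - 3 = \left(\frac{1}{10766} + 24637\right) - 3 = \frac{265241943}{10766} - 3 = \frac{265209645}{10766}$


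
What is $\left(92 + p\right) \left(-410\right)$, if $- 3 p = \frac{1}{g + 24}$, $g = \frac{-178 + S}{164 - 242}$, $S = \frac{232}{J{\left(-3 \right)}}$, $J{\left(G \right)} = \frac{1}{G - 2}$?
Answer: $- \frac{12107054}{321} \approx -37717.0$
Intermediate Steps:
$J{\left(G \right)} = \frac{1}{-2 + G}$
$S = -1160$ ($S = \frac{232}{\frac{1}{-2 - 3}} = \frac{232}{\frac{1}{-5}} = \frac{232}{- \frac{1}{5}} = 232 \left(-5\right) = -1160$)
$g = \frac{223}{13}$ ($g = \frac{-178 - 1160}{164 - 242} = - \frac{1338}{-78} = \left(-1338\right) \left(- \frac{1}{78}\right) = \frac{223}{13} \approx 17.154$)
$p = - \frac{13}{1605}$ ($p = - \frac{1}{3 \left(\frac{223}{13} + 24\right)} = - \frac{1}{3 \cdot \frac{535}{13}} = \left(- \frac{1}{3}\right) \frac{13}{535} = - \frac{13}{1605} \approx -0.0080997$)
$\left(92 + p\right) \left(-410\right) = \left(92 - \frac{13}{1605}\right) \left(-410\right) = \frac{147647}{1605} \left(-410\right) = - \frac{12107054}{321}$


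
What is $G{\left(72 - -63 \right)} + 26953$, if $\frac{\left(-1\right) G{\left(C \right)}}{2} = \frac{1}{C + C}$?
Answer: $\frac{3638654}{135} \approx 26953.0$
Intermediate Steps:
$G{\left(C \right)} = - \frac{1}{C}$ ($G{\left(C \right)} = - \frac{2}{C + C} = - \frac{2}{2 C} = - 2 \frac{1}{2 C} = - \frac{1}{C}$)
$G{\left(72 - -63 \right)} + 26953 = - \frac{1}{72 - -63} + 26953 = - \frac{1}{72 + 63} + 26953 = - \frac{1}{135} + 26953 = \frac{3638654}{135}$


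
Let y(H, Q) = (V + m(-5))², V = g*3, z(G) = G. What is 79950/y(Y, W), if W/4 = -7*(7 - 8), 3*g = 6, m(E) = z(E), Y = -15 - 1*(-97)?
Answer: 79950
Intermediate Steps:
Y = 82 (Y = -15 + 97 = 82)
m(E) = E
g = 2 (g = (⅓)*6 = 2)
V = 6 (V = 2*3 = 6)
W = 28 (W = 4*(-7*(7 - 8)) = 4*(-7*(-1)) = 4*7 = 28)
y(H, Q) = 1 (y(H, Q) = (6 - 5)² = 1² = 1)
79950/y(Y, W) = 79950/1 = 79950*1 = 79950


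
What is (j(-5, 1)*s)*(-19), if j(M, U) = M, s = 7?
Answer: 665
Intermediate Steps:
(j(-5, 1)*s)*(-19) = -5*7*(-19) = -35*(-19) = 665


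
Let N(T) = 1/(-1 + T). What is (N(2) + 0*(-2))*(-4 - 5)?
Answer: -9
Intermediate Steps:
(N(2) + 0*(-2))*(-4 - 5) = (1/(-1 + 2) + 0*(-2))*(-4 - 5) = (1/1 + 0)*(-9) = (1 + 0)*(-9) = 1*(-9) = -9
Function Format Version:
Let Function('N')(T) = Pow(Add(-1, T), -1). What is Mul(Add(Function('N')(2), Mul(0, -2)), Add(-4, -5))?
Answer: -9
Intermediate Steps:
Mul(Add(Function('N')(2), Mul(0, -2)), Add(-4, -5)) = Mul(Add(Pow(Add(-1, 2), -1), Mul(0, -2)), Add(-4, -5)) = Mul(Add(Pow(1, -1), 0), -9) = Mul(Add(1, 0), -9) = Mul(1, -9) = -9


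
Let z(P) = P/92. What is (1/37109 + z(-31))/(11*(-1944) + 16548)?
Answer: 383429/5503413136 ≈ 6.9671e-5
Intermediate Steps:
z(P) = P/92 (z(P) = P*(1/92) = P/92)
(1/37109 + z(-31))/(11*(-1944) + 16548) = (1/37109 + (1/92)*(-31))/(11*(-1944) + 16548) = (1/37109 - 31/92)/(-21384 + 16548) = -1150287/3414028/(-4836) = -1150287/3414028*(-1/4836) = 383429/5503413136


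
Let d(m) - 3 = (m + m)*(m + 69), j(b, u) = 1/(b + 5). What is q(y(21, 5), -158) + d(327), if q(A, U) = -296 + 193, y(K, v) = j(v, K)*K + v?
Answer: 258884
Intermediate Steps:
j(b, u) = 1/(5 + b)
d(m) = 3 + 2*m*(69 + m) (d(m) = 3 + (m + m)*(m + 69) = 3 + (2*m)*(69 + m) = 3 + 2*m*(69 + m))
y(K, v) = v + K/(5 + v) (y(K, v) = K/(5 + v) + v = v + K/(5 + v))
q(A, U) = -103
q(y(21, 5), -158) + d(327) = -103 + (3 + 2*327² + 138*327) = -103 + (3 + 2*106929 + 45126) = -103 + (3 + 213858 + 45126) = -103 + 258987 = 258884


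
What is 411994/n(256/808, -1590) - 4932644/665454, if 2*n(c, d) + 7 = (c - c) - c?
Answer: -27692291194834/245885253 ≈ -1.1262e+5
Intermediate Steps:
n(c, d) = -7/2 - c/2 (n(c, d) = -7/2 + ((c - c) - c)/2 = -7/2 + (0 - c)/2 = -7/2 + (-c)/2 = -7/2 - c/2)
411994/n(256/808, -1590) - 4932644/665454 = 411994/(-7/2 - 128/808) - 4932644/665454 = 411994/(-7/2 - 128/808) - 4932644*1/665454 = 411994/(-7/2 - ½*32/101) - 2466322/332727 = 411994/(-7/2 - 16/101) - 2466322/332727 = 411994/(-739/202) - 2466322/332727 = 411994*(-202/739) - 2466322/332727 = -83222788/739 - 2466322/332727 = -27692291194834/245885253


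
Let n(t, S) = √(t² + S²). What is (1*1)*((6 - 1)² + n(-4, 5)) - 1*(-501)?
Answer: 526 + √41 ≈ 532.40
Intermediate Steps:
n(t, S) = √(S² + t²)
(1*1)*((6 - 1)² + n(-4, 5)) - 1*(-501) = (1*1)*((6 - 1)² + √(5² + (-4)²)) - 1*(-501) = 1*(5² + √(25 + 16)) + 501 = 1*(25 + √41) + 501 = (25 + √41) + 501 = 526 + √41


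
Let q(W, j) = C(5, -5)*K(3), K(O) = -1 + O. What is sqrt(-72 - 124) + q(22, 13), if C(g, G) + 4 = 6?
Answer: 4 + 14*I ≈ 4.0 + 14.0*I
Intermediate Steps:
C(g, G) = 2 (C(g, G) = -4 + 6 = 2)
q(W, j) = 4 (q(W, j) = 2*(-1 + 3) = 2*2 = 4)
sqrt(-72 - 124) + q(22, 13) = sqrt(-72 - 124) + 4 = sqrt(-196) + 4 = 14*I + 4 = 4 + 14*I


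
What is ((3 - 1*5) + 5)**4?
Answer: 81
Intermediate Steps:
((3 - 1*5) + 5)**4 = ((3 - 5) + 5)**4 = (-2 + 5)**4 = 3**4 = 81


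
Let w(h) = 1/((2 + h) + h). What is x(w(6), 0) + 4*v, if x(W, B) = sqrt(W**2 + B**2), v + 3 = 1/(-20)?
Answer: -849/70 ≈ -12.129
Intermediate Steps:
w(h) = 1/(2 + 2*h)
v = -61/20 (v = -3 + 1/(-20) = -3 - 1/20 = -61/20 ≈ -3.0500)
x(W, B) = sqrt(B**2 + W**2)
x(w(6), 0) + 4*v = sqrt(0**2 + (1/(2*(1 + 6)))**2) + 4*(-61/20) = sqrt(0 + ((1/2)/7)**2) - 61/5 = sqrt(0 + ((1/2)*(1/7))**2) - 61/5 = sqrt(0 + (1/14)**2) - 61/5 = sqrt(0 + 1/196) - 61/5 = sqrt(1/196) - 61/5 = 1/14 - 61/5 = -849/70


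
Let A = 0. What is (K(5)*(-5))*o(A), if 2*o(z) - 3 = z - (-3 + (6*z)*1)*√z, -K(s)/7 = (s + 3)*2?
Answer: 840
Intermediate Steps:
K(s) = -42 - 14*s (K(s) = -7*(s + 3)*2 = -7*(3 + s)*2 = -7*(6 + 2*s) = -42 - 14*s)
o(z) = 3/2 + z/2 - √z*(-3 + 6*z)/2 (o(z) = 3/2 + (z - (-3 + (6*z)*1)*√z)/2 = 3/2 + (z - (-3 + 6*z)*√z)/2 = 3/2 + (z - √z*(-3 + 6*z))/2 = 3/2 + (z/2 - √z*(-3 + 6*z)/2) = 3/2 + z/2 - √z*(-3 + 6*z)/2)
(K(5)*(-5))*o(A) = ((-42 - 14*5)*(-5))*(3/2 + (½)*0 - 3*0^(3/2) + 3*√0/2) = ((-42 - 70)*(-5))*(3/2 + 0 - 3*0 + (3/2)*0) = (-112*(-5))*(3/2 + 0 + 0 + 0) = 560*(3/2) = 840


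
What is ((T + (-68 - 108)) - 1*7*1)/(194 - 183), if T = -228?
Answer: -411/11 ≈ -37.364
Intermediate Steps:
((T + (-68 - 108)) - 1*7*1)/(194 - 183) = ((-228 + (-68 - 108)) - 1*7*1)/(194 - 183) = ((-228 - 176) - 7*1)/11 = (-404 - 7)*(1/11) = -411*1/11 = -411/11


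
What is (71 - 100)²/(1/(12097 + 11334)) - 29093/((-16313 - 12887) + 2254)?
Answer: 530983650659/26946 ≈ 1.9705e+7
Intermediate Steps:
(71 - 100)²/(1/(12097 + 11334)) - 29093/((-16313 - 12887) + 2254) = (-29)²/(1/23431) - 29093/(-29200 + 2254) = 841/(1/23431) - 29093/(-26946) = 841*23431 - 29093*(-1/26946) = 19705471 + 29093/26946 = 530983650659/26946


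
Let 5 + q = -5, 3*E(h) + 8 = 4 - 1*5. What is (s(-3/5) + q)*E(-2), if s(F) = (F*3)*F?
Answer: 669/25 ≈ 26.760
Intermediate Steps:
E(h) = -3 (E(h) = -8/3 + (4 - 1*5)/3 = -8/3 + (4 - 5)/3 = -8/3 + (1/3)*(-1) = -8/3 - 1/3 = -3)
q = -10 (q = -5 - 5 = -10)
s(F) = 3*F**2 (s(F) = (3*F)*F = 3*F**2)
(s(-3/5) + q)*E(-2) = (3*(-3/5)**2 - 10)*(-3) = (3*(9/25) - 10)*(-3) = (27/25 - 10)*(-3) = -223/25*(-3) = 669/25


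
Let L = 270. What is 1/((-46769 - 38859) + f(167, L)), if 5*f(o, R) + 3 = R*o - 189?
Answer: -5/383242 ≈ -1.3047e-5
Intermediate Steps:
f(o, R) = -192/5 + R*o/5 (f(o, R) = -⅗ + (R*o - 189)/5 = -⅗ + (-189 + R*o)/5 = -⅗ + (-189/5 + R*o/5) = -192/5 + R*o/5)
1/((-46769 - 38859) + f(167, L)) = 1/((-46769 - 38859) + (-192/5 + (⅕)*270*167)) = 1/(-85628 + (-192/5 + 9018)) = 1/(-85628 + 44898/5) = 1/(-383242/5) = -5/383242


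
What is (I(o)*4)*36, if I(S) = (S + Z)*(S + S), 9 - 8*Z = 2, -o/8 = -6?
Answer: 675648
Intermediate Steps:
o = 48 (o = -8*(-6) = 48)
Z = 7/8 (Z = 9/8 - 1/8*2 = 9/8 - 1/4 = 7/8 ≈ 0.87500)
I(S) = 2*S*(7/8 + S) (I(S) = (S + 7/8)*(S + S) = (7/8 + S)*(2*S) = 2*S*(7/8 + S))
(I(o)*4)*36 = (((1/4)*48*(7 + 8*48))*4)*36 = (((1/4)*48*(7 + 384))*4)*36 = (((1/4)*48*391)*4)*36 = (4692*4)*36 = 18768*36 = 675648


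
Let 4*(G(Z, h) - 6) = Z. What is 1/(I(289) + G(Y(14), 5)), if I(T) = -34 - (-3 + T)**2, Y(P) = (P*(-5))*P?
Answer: -1/82069 ≈ -1.2185e-5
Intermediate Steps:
Y(P) = -5*P**2 (Y(P) = (-5*P)*P = -5*P**2)
G(Z, h) = 6 + Z/4
1/(I(289) + G(Y(14), 5)) = 1/((-34 - (-3 + 289)**2) + (6 + (-5*14**2)/4)) = 1/((-34 - 1*286**2) + (6 + (-5*196)/4)) = 1/((-34 - 1*81796) + (6 + (1/4)*(-980))) = 1/((-34 - 81796) + (6 - 245)) = 1/(-81830 - 239) = 1/(-82069) = -1/82069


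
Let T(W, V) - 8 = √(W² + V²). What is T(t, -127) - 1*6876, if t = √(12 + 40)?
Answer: -6868 + √16181 ≈ -6740.8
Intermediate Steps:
t = 2*√13 (t = √52 = 2*√13 ≈ 7.2111)
T(W, V) = 8 + √(V² + W²) (T(W, V) = 8 + √(W² + V²) = 8 + √(V² + W²))
T(t, -127) - 1*6876 = (8 + √((-127)² + (2*√13)²)) - 1*6876 = (8 + √(16129 + 52)) - 6876 = (8 + √16181) - 6876 = -6868 + √16181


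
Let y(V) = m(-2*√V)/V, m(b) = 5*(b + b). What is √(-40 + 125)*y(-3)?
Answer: 20*I*√255/3 ≈ 106.46*I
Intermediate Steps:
m(b) = 10*b (m(b) = 5*(2*b) = 10*b)
y(V) = -20/√V (y(V) = (10*(-2*√V))/V = (-20*√V)/V = -20/√V)
√(-40 + 125)*y(-3) = √(-40 + 125)*(-(-20)*I*√3/3) = √85*(-(-20)*I*√3/3) = √85*(20*I*√3/3) = 20*I*√255/3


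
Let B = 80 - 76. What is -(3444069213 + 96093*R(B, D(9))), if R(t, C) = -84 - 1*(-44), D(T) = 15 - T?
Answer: -3440225493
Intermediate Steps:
B = 4
R(t, C) = -40 (R(t, C) = -84 + 44 = -40)
-(3444069213 + 96093*R(B, D(9))) = -96093/(1/(-40 + 35841)) = -96093/(1/35801) = -96093/1/35801 = -96093*35801 = -3440225493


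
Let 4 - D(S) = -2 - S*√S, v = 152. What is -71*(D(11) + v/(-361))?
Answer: -7526/19 - 781*√11 ≈ -2986.4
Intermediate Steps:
D(S) = 6 + S^(3/2) (D(S) = 4 - (-2 - S*√S) = 4 - (-2 - S^(3/2)) = 4 + (2 + S^(3/2)) = 6 + S^(3/2))
-71*(D(11) + v/(-361)) = -71*((6 + 11^(3/2)) + 152/(-361)) = -71*((6 + 11*√11) + 152*(-1/361)) = -71*((6 + 11*√11) - 8/19) = -71*(106/19 + 11*√11) = -7526/19 - 781*√11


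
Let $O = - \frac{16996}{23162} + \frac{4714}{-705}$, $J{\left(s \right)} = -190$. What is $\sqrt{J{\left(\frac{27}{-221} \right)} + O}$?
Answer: $\frac{i \sqrt{13160191021954770}}{8164605} \approx 14.051 i$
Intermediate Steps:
$O = - \frac{60583924}{8164605}$ ($O = \left(-16996\right) \frac{1}{23162} + 4714 \left(- \frac{1}{705}\right) = - \frac{8498}{11581} - \frac{4714}{705} = - \frac{60583924}{8164605} \approx -7.4203$)
$\sqrt{J{\left(\frac{27}{-221} \right)} + O} = \sqrt{-190 - \frac{60583924}{8164605}} = \sqrt{- \frac{1611858874}{8164605}} = \frac{i \sqrt{13160191021954770}}{8164605}$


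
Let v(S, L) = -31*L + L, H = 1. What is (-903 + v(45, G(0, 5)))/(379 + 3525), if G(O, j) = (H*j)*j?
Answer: -1653/3904 ≈ -0.42341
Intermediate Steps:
G(O, j) = j² (G(O, j) = (1*j)*j = j*j = j²)
v(S, L) = -30*L
(-903 + v(45, G(0, 5)))/(379 + 3525) = (-903 - 30*5²)/(379 + 3525) = (-903 - 30*25)/3904 = (-903 - 750)*(1/3904) = -1653*1/3904 = -1653/3904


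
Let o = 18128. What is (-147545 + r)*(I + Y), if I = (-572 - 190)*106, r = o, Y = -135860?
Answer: 28035863544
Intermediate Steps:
r = 18128
I = -80772 (I = -762*106 = -80772)
(-147545 + r)*(I + Y) = (-147545 + 18128)*(-80772 - 135860) = -129417*(-216632) = 28035863544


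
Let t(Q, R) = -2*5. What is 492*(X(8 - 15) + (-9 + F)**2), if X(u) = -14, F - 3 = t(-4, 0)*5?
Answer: 1536024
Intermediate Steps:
t(Q, R) = -10
F = -47 (F = 3 - 10*5 = 3 - 50 = -47)
492*(X(8 - 15) + (-9 + F)**2) = 492*(-14 + (-9 - 47)**2) = 492*(-14 + (-56)**2) = 492*(-14 + 3136) = 492*3122 = 1536024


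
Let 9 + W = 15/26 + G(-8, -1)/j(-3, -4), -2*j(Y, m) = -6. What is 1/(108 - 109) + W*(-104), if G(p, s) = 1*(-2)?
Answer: 2833/3 ≈ 944.33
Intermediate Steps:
G(p, s) = -2
j(Y, m) = 3 (j(Y, m) = -½*(-6) = 3)
W = -709/78 (W = -9 + (15/26 - 2/3) = -9 + (15*(1/26) - 2*⅓) = -9 + (15/26 - ⅔) = -9 - 7/78 = -709/78 ≈ -9.0897)
1/(108 - 109) + W*(-104) = 1/(108 - 109) - 709/78*(-104) = 1/(-1) + 2836/3 = -1 + 2836/3 = 2833/3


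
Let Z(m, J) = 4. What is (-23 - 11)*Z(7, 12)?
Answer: -136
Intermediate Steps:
(-23 - 11)*Z(7, 12) = (-23 - 11)*4 = -34*4 = -136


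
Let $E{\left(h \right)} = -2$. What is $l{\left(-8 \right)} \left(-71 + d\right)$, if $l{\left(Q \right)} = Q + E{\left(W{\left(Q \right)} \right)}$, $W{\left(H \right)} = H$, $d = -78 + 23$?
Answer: $1260$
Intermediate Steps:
$d = -55$
$l{\left(Q \right)} = -2 + Q$ ($l{\left(Q \right)} = Q - 2 = -2 + Q$)
$l{\left(-8 \right)} \left(-71 + d\right) = \left(-2 - 8\right) \left(-71 - 55\right) = \left(-10\right) \left(-126\right) = 1260$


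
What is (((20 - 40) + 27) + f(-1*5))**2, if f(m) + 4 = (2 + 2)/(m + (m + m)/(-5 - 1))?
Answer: 81/25 ≈ 3.2400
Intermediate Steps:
f(m) = -4 + 6/m (f(m) = -4 + (2 + 2)/(m + (m + m)/(-5 - 1)) = -4 + 4/(m + (2*m)/(-6)) = -4 + 4/(m + (2*m)*(-1/6)) = -4 + 4/(m - m/3) = -4 + 4/((2*m/3)) = -4 + 4*(3/(2*m)) = -4 + 6/m)
(((20 - 40) + 27) + f(-1*5))**2 = (((20 - 40) + 27) + (-4 + 6/((-1*5))))**2 = ((-20 + 27) + (-4 + 6/(-5)))**2 = (7 + (-4 + 6*(-1/5)))**2 = (7 + (-4 - 6/5))**2 = (7 - 26/5)**2 = (9/5)**2 = 81/25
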